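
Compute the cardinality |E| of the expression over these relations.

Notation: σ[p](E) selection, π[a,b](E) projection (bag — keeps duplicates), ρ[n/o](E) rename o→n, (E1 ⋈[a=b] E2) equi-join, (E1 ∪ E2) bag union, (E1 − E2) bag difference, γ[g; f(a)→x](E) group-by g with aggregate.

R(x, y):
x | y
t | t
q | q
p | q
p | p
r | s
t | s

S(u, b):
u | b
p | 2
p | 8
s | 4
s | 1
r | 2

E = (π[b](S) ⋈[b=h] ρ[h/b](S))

Row counts bottom-up:
  S → 5
  π[b](S) → 5
  S → 5
  ρ[h/b](S) → 5
  (π[b](S) ⋈[b=h] ρ[h/b](S)) → 7

|E| = 7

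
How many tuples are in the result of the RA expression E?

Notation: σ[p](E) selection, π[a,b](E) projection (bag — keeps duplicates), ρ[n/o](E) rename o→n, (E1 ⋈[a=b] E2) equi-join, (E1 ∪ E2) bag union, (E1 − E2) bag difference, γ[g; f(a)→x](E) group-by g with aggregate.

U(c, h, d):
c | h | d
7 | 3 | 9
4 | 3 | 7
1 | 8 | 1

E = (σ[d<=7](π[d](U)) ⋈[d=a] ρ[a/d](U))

Subexpression sizes:
  U → 3
  π[d](U) → 3
  σ[d<=7](π[d](U)) → 2
  U → 3
  ρ[a/d](U) → 3
  (σ[d<=7](π[d](U)) ⋈[d=a] ρ[a/d](U)) → 2

|E| = 2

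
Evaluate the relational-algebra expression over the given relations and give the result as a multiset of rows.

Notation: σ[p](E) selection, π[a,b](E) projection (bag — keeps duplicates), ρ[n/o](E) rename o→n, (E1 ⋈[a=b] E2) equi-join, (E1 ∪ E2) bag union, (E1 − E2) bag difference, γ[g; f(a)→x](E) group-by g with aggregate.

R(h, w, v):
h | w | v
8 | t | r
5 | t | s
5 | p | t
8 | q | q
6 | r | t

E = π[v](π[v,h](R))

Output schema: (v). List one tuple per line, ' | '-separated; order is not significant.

Per-node cardinality:
  R → 5
  π[v,h](R) → 5
  π[v](π[v,h](R)) → 5

== RESULT ==
v
q
r
s
t
t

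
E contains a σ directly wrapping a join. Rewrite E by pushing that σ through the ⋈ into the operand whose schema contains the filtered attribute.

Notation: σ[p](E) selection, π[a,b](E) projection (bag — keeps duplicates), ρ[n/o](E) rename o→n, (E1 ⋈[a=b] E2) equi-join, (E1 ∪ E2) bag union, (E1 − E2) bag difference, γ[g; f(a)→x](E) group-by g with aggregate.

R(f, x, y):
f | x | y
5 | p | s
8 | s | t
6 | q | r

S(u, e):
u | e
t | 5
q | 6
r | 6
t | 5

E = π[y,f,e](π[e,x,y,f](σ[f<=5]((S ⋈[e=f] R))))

σ filters on f, owned by the right side.
E' = π[y,f,e](π[e,x,y,f]((S ⋈[e=f] σ[f<=5](R))))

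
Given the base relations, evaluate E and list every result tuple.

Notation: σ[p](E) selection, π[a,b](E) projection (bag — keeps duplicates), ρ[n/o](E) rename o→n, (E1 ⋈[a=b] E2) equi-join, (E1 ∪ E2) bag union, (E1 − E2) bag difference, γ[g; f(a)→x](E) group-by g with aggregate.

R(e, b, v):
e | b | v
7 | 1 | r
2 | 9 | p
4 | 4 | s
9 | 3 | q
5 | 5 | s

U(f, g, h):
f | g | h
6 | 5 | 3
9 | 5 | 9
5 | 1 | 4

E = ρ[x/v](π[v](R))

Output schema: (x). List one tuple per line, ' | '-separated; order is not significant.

Stepwise |·|:
  R → 5
  π[v](R) → 5
  ρ[x/v](π[v](R)) → 5

== RESULT ==
x
p
q
r
s
s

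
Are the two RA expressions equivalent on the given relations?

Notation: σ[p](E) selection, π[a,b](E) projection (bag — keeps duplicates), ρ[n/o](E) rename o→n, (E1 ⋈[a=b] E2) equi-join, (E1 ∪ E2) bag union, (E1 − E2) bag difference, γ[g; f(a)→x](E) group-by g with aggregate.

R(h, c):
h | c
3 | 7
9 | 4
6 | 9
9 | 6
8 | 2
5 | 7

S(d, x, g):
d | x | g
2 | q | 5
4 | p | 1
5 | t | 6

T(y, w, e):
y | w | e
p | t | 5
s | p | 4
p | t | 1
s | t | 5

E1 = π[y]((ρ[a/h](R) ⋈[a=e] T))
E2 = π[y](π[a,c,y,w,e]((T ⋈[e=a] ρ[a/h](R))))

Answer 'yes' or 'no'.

E1 per-node cardinality:
  R → 6
  ρ[a/h](R) → 6
  T → 4
  (ρ[a/h](R) ⋈[a=e] T) → 2
  π[y]((ρ[a/h](R) ⋈[a=e] T)) → 2
E2 per-node cardinality:
  T → 4
  R → 6
  ρ[a/h](R) → 6
  (T ⋈[e=a] ρ[a/h](R)) → 2
  π[a,c,y,w,e]((T ⋈[e=a] ρ[a/h](R))) → 2
  π[y](π[a,c,y,w,e]((T ⋈[e=a] ρ[a/h](R)))) → 2

E1 and E2 produce the same multiset:
y
p
s

yes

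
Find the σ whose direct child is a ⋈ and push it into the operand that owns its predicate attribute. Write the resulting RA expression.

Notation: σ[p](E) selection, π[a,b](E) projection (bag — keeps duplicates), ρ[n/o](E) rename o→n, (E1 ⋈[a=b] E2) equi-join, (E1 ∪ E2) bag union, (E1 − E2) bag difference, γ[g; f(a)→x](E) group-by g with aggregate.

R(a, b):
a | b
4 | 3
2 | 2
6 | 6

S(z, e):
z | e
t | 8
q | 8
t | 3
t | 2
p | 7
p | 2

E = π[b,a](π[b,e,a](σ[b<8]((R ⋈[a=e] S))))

σ filters on b, owned by the left side.
E' = π[b,a](π[b,e,a]((σ[b<8](R) ⋈[a=e] S)))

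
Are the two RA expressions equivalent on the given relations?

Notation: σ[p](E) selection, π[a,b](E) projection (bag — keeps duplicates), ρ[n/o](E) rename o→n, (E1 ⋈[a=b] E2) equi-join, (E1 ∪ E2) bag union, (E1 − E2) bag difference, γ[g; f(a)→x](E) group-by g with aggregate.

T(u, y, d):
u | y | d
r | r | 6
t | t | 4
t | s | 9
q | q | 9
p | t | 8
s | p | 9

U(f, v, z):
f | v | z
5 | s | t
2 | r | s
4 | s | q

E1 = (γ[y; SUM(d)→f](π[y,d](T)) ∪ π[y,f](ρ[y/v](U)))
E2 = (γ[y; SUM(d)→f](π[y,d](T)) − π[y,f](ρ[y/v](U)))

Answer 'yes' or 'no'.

E1 stepwise |·|:
  T → 6
  π[y,d](T) → 6
  γ[y; SUM(d)→f](π[y,d](T)) → 5
  U → 3
  ρ[y/v](U) → 3
  π[y,f](ρ[y/v](U)) → 3
  (γ[y; SUM(d)→f](π[y,d](T)) ∪ π[y,f](ρ[y/v](U))) → 8
E2 stepwise |·|:
  T → 6
  π[y,d](T) → 6
  γ[y; SUM(d)→f](π[y,d](T)) → 5
  U → 3
  ρ[y/v](U) → 3
  π[y,f](ρ[y/v](U)) → 3
  (γ[y; SUM(d)→f](π[y,d](T)) − π[y,f](ρ[y/v](U))) → 5

E1 result:
y | f
p | 9
q | 9
r | 2
r | 6
s | 4
s | 5
s | 9
t | 12
E2 result:
y | f
p | 9
q | 9
r | 6
s | 9
t | 12
Witness: ('s', 5) appears 1× in E1 but 0× in E2.

no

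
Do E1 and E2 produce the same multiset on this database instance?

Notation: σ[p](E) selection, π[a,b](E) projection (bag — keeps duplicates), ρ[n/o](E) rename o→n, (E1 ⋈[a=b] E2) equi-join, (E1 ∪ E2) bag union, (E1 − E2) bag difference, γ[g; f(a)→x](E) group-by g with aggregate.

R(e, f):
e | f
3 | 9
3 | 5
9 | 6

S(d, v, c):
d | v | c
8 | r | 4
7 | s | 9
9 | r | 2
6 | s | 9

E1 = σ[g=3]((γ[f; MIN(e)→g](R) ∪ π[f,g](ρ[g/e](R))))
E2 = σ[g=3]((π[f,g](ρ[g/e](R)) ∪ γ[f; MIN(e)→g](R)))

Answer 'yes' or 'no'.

E1 subexpression sizes:
  R → 3
  γ[f; MIN(e)→g](R) → 3
  R → 3
  ρ[g/e](R) → 3
  π[f,g](ρ[g/e](R)) → 3
  (γ[f; MIN(e)→g](R) ∪ π[f,g](ρ[g/e](R))) → 6
  σ[g=3]((γ[f; MIN(e)→g](R) ∪ π[f,g](ρ[g/e](R)))) → 4
E2 subexpression sizes:
  R → 3
  ρ[g/e](R) → 3
  π[f,g](ρ[g/e](R)) → 3
  R → 3
  γ[f; MIN(e)→g](R) → 3
  (π[f,g](ρ[g/e](R)) ∪ γ[f; MIN(e)→g](R)) → 6
  σ[g=3]((π[f,g](ρ[g/e](R)) ∪ γ[f; MIN(e)→g](R))) → 4

E1 and E2 produce the same multiset:
f | g
5 | 3
5 | 3
9 | 3
9 | 3

yes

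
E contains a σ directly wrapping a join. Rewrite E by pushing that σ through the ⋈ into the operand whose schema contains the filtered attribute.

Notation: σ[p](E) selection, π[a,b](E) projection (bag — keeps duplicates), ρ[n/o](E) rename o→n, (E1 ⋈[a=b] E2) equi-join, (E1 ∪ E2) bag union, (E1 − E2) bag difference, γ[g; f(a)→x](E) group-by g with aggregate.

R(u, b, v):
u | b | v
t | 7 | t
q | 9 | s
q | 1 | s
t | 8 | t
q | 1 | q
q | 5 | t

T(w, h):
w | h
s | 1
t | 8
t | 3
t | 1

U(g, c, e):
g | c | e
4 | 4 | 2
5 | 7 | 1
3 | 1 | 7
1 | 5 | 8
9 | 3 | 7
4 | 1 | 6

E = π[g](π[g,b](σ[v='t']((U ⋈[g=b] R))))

σ filters on v, owned by the right side.
E' = π[g](π[g,b]((U ⋈[g=b] σ[v='t'](R))))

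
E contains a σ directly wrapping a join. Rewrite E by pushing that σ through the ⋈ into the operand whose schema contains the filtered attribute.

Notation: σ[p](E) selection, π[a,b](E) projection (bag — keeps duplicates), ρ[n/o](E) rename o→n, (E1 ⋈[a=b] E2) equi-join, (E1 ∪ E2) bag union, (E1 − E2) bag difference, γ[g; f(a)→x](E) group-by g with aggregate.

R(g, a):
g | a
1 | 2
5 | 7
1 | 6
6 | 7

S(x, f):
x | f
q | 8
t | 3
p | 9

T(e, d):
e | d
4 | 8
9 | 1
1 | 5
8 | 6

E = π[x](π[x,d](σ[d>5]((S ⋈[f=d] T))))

σ filters on d, owned by the right side.
E' = π[x](π[x,d]((S ⋈[f=d] σ[d>5](T))))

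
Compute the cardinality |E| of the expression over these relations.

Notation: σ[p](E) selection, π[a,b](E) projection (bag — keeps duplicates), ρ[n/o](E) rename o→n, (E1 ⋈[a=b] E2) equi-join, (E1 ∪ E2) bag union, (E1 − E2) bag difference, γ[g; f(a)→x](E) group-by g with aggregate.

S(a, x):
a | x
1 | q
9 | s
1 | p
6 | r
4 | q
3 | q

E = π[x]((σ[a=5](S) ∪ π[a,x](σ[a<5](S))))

Row counts bottom-up:
  S → 6
  σ[a=5](S) → 0
  S → 6
  σ[a<5](S) → 4
  π[a,x](σ[a<5](S)) → 4
  (σ[a=5](S) ∪ π[a,x](σ[a<5](S))) → 4
  π[x]((σ[a=5](S) ∪ π[a,x](σ[a<5](S)))) → 4

|E| = 4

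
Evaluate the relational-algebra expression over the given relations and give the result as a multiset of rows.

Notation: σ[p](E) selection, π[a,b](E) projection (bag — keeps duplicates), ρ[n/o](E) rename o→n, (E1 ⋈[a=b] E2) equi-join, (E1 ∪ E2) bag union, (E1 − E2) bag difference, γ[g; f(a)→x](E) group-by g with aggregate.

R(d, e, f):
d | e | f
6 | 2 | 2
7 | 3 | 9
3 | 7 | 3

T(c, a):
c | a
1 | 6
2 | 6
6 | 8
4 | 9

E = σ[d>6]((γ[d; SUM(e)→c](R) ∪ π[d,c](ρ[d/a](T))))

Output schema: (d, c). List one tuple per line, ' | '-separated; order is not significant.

Row counts bottom-up:
  R → 3
  γ[d; SUM(e)→c](R) → 3
  T → 4
  ρ[d/a](T) → 4
  π[d,c](ρ[d/a](T)) → 4
  (γ[d; SUM(e)→c](R) ∪ π[d,c](ρ[d/a](T))) → 7
  σ[d>6]((γ[d; SUM(e)→c](R) ∪ π[d,c](ρ[d/a](T)))) → 3

== RESULT ==
d | c
7 | 3
8 | 6
9 | 4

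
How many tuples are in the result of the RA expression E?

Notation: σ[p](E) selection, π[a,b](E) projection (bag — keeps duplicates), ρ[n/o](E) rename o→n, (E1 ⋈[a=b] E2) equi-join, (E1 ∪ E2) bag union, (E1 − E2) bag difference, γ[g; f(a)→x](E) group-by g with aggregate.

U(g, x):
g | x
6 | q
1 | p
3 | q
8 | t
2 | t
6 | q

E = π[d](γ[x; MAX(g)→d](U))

Subexpression sizes:
  U → 6
  γ[x; MAX(g)→d](U) → 3
  π[d](γ[x; MAX(g)→d](U)) → 3

|E| = 3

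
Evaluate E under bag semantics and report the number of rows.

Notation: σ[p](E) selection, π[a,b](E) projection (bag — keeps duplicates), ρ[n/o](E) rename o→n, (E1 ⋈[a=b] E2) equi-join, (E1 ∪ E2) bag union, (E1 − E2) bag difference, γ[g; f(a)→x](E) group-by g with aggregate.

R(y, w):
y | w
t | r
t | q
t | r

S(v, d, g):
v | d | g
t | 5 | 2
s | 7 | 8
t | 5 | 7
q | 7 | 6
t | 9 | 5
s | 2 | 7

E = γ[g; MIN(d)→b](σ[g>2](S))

Stepwise |·|:
  S → 6
  σ[g>2](S) → 5
  γ[g; MIN(d)→b](σ[g>2](S)) → 4

|E| = 4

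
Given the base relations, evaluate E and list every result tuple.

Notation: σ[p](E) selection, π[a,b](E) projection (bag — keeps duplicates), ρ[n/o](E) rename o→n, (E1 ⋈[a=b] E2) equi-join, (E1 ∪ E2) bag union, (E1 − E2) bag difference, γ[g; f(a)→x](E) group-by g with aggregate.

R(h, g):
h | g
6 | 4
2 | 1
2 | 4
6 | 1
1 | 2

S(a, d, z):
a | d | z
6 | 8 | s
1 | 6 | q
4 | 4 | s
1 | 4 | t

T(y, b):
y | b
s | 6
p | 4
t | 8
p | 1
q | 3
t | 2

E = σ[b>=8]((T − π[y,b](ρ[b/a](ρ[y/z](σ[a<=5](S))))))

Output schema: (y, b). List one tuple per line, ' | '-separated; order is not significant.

Row counts bottom-up:
  T → 6
  S → 4
  σ[a<=5](S) → 3
  ρ[y/z](σ[a<=5](S)) → 3
  ρ[b/a](ρ[y/z](σ[a<=5](S))) → 3
  π[y,b](ρ[b/a](ρ[y/z](σ[a<=5](S)))) → 3
  (T − π[y,b](ρ[b/a](ρ[y/z](σ[a<=5](S))))) → 6
  σ[b>=8]((T − π[y,b](ρ[b/a](ρ[y/z](σ[a<=5](S)))))) → 1

== RESULT ==
y | b
t | 8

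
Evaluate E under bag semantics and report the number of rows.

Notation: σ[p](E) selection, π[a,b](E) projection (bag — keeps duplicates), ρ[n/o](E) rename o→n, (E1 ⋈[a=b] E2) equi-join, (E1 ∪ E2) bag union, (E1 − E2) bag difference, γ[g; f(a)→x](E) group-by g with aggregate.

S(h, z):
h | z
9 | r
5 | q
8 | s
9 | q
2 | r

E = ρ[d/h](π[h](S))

Subexpression sizes:
  S → 5
  π[h](S) → 5
  ρ[d/h](π[h](S)) → 5

|E| = 5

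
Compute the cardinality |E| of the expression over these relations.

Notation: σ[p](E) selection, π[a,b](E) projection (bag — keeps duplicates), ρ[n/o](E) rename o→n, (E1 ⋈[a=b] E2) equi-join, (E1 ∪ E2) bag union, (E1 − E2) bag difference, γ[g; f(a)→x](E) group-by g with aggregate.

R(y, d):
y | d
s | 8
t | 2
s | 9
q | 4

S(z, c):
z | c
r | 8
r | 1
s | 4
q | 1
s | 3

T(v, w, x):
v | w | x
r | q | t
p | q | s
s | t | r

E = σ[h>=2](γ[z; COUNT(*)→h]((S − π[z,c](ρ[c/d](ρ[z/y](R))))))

Subexpression sizes:
  S → 5
  R → 4
  ρ[z/y](R) → 4
  ρ[c/d](ρ[z/y](R)) → 4
  π[z,c](ρ[c/d](ρ[z/y](R))) → 4
  (S − π[z,c](ρ[c/d](ρ[z/y](R)))) → 5
  γ[z; COUNT(*)→h]((S − π[z,c](ρ[c/d](ρ[z/y](R))))) → 3
  σ[h>=2](γ[z; COUNT(*)→h]((S − π[z,c](ρ[c/d](ρ[z/y](R)))))) → 2

|E| = 2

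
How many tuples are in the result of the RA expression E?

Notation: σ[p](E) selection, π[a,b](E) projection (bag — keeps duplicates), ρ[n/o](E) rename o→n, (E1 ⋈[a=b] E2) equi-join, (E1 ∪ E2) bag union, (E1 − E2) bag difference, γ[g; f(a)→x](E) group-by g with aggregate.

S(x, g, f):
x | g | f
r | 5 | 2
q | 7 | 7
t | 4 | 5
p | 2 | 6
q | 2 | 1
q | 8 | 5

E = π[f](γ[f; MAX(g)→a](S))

Subexpression sizes:
  S → 6
  γ[f; MAX(g)→a](S) → 5
  π[f](γ[f; MAX(g)→a](S)) → 5

|E| = 5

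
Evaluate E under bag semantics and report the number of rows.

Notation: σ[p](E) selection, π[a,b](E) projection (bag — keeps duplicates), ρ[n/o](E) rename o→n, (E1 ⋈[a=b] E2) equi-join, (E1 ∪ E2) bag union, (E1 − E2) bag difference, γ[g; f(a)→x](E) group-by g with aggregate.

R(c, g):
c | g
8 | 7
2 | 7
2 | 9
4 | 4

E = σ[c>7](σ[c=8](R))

Per-node cardinality:
  R → 4
  σ[c=8](R) → 1
  σ[c>7](σ[c=8](R)) → 1

|E| = 1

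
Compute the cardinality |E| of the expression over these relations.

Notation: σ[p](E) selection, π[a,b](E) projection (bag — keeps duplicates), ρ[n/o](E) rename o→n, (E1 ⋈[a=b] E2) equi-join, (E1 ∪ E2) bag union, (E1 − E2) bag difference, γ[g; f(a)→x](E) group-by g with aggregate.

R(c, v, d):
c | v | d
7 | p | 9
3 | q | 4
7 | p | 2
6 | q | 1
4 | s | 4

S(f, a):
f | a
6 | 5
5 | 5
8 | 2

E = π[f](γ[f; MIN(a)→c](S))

Subexpression sizes:
  S → 3
  γ[f; MIN(a)→c](S) → 3
  π[f](γ[f; MIN(a)→c](S)) → 3

|E| = 3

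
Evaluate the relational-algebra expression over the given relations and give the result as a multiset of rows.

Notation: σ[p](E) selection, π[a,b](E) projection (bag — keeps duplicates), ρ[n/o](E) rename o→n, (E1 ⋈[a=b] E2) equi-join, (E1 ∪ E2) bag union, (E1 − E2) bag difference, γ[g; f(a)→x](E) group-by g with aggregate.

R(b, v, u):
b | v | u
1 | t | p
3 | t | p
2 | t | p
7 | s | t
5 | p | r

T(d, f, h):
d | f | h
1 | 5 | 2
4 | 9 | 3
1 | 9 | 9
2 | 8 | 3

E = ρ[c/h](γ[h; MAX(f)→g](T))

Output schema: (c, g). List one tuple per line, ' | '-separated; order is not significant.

Per-node cardinality:
  T → 4
  γ[h; MAX(f)→g](T) → 3
  ρ[c/h](γ[h; MAX(f)→g](T)) → 3

== RESULT ==
c | g
2 | 5
3 | 9
9 | 9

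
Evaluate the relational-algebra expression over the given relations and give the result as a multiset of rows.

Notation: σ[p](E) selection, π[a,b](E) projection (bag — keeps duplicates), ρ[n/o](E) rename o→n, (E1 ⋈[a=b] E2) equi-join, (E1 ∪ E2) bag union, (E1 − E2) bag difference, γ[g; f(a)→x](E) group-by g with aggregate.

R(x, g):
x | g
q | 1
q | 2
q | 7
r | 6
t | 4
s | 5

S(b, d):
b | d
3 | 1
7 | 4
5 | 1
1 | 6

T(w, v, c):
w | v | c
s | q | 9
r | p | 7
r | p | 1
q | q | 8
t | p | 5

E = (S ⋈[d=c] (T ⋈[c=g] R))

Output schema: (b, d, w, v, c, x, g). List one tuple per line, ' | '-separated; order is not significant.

Subexpression sizes:
  S → 4
  T → 5
  R → 6
  (T ⋈[c=g] R) → 3
  (S ⋈[d=c] (T ⋈[c=g] R)) → 2

== RESULT ==
b | d | w | v | c | x | g
3 | 1 | r | p | 1 | q | 1
5 | 1 | r | p | 1 | q | 1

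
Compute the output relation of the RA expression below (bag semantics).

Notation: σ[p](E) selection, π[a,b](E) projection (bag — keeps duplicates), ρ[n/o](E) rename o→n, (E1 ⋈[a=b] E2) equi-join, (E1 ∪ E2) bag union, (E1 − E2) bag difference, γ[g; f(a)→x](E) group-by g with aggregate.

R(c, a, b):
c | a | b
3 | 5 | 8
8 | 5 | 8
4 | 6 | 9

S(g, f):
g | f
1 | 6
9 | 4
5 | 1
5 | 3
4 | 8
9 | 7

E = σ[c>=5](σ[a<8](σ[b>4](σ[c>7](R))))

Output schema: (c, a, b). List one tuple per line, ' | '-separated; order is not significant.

Per-node cardinality:
  R → 3
  σ[c>7](R) → 1
  σ[b>4](σ[c>7](R)) → 1
  σ[a<8](σ[b>4](σ[c>7](R))) → 1
  σ[c>=5](σ[a<8](σ[b>4](σ[c>7](R)))) → 1

== RESULT ==
c | a | b
8 | 5 | 8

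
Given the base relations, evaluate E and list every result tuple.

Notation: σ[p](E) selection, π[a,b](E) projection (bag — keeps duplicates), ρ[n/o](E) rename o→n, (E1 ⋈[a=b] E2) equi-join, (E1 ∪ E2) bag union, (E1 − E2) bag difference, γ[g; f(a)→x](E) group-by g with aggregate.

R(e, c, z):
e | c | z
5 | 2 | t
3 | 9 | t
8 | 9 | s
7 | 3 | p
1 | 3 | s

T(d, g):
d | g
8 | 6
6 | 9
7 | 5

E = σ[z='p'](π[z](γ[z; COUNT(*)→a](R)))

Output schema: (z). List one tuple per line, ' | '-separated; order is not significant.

Row counts bottom-up:
  R → 5
  γ[z; COUNT(*)→a](R) → 3
  π[z](γ[z; COUNT(*)→a](R)) → 3
  σ[z='p'](π[z](γ[z; COUNT(*)→a](R))) → 1

== RESULT ==
z
p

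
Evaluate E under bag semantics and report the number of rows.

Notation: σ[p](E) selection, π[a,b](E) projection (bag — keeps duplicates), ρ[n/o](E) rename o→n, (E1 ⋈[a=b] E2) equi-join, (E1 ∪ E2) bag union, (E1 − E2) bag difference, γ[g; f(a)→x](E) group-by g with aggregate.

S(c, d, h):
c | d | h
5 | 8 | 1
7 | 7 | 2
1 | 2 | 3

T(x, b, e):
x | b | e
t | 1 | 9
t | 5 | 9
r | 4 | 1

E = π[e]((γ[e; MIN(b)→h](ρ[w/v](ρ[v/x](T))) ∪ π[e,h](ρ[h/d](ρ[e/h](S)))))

Per-node cardinality:
  T → 3
  ρ[v/x](T) → 3
  ρ[w/v](ρ[v/x](T)) → 3
  γ[e; MIN(b)→h](ρ[w/v](ρ[v/x](T))) → 2
  S → 3
  ρ[e/h](S) → 3
  ρ[h/d](ρ[e/h](S)) → 3
  π[e,h](ρ[h/d](ρ[e/h](S))) → 3
  (γ[e; MIN(b)→h](ρ[w/v](ρ[v/x](T))) ∪ π[e,h](ρ[h/d](ρ[e/h](S)))) → 5
  π[e]((γ[e; MIN(b)→h](ρ[w/v](ρ[v/x](T))) ∪ π[e,h](ρ[h/d](ρ[e/h](S))))) → 5

|E| = 5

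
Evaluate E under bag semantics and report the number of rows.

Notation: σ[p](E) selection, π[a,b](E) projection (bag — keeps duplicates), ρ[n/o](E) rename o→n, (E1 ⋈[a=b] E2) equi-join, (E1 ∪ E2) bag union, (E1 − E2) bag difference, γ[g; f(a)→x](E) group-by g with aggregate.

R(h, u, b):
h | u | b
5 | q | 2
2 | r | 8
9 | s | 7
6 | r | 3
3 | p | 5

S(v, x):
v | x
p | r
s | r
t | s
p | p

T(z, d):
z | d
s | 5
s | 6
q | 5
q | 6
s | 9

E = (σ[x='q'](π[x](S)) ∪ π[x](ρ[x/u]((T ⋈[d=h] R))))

Row counts bottom-up:
  S → 4
  π[x](S) → 4
  σ[x='q'](π[x](S)) → 0
  T → 5
  R → 5
  (T ⋈[d=h] R) → 5
  ρ[x/u]((T ⋈[d=h] R)) → 5
  π[x](ρ[x/u]((T ⋈[d=h] R))) → 5
  (σ[x='q'](π[x](S)) ∪ π[x](ρ[x/u]((T ⋈[d=h] R)))) → 5

|E| = 5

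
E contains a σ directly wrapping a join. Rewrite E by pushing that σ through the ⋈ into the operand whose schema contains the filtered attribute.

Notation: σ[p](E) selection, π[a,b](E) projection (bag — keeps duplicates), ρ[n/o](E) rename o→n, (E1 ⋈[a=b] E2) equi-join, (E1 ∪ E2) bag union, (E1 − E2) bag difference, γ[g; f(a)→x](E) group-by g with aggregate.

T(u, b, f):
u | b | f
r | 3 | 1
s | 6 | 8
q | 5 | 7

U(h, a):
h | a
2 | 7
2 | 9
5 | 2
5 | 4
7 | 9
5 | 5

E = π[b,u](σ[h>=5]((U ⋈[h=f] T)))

σ filters on h, owned by the left side.
E' = π[b,u]((σ[h>=5](U) ⋈[h=f] T))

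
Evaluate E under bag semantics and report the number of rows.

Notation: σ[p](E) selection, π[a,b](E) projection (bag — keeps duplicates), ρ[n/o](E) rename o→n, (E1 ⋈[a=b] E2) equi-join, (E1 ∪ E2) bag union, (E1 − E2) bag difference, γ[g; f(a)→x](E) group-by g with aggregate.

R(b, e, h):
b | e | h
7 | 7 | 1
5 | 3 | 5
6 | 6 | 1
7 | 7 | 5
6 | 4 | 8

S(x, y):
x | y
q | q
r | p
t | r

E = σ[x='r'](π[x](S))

Per-node cardinality:
  S → 3
  π[x](S) → 3
  σ[x='r'](π[x](S)) → 1

|E| = 1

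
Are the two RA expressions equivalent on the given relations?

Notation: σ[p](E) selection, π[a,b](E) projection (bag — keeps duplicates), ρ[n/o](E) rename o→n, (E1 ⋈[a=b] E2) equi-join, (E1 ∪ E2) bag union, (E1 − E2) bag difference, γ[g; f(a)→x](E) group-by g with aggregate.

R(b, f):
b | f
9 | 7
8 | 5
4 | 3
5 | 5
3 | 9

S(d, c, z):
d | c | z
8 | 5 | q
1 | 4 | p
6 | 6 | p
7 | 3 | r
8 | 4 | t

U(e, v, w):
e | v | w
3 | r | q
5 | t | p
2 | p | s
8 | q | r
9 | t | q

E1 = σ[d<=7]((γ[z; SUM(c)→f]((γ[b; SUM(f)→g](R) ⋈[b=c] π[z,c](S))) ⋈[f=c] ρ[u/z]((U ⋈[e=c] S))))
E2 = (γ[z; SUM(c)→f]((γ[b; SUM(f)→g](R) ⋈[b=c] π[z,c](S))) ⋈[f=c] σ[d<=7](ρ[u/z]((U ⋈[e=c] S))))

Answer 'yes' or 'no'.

E1 per-node cardinality:
  R → 5
  γ[b; SUM(f)→g](R) → 5
  S → 5
  π[z,c](S) → 5
  (γ[b; SUM(f)→g](R) ⋈[b=c] π[z,c](S)) → 4
  γ[z; SUM(c)→f]((γ[b; SUM(f)→g](R) ⋈[b=c] π[z,c](S))) → 4
  U → 5
  S → 5
  (U ⋈[e=c] S) → 2
  ρ[u/z]((U ⋈[e=c] S)) → 2
  (γ[z; SUM(c)→f]((γ[b; SUM(f)→g](R) ⋈[b=c] π[z,c](S))) ⋈[f=c] ρ[u/z]((U ⋈[e=c] S))) → 2
  σ[d<=7]((γ[z; SUM(c)→f]((γ[b; SUM(f)→g](R) ⋈[b=c] π[z,c](S))) ⋈[f=c] ρ[u/z]((U ⋈[e=c] S)))) → 1
E2 per-node cardinality:
  R → 5
  γ[b; SUM(f)→g](R) → 5
  S → 5
  π[z,c](S) → 5
  (γ[b; SUM(f)→g](R) ⋈[b=c] π[z,c](S)) → 4
  γ[z; SUM(c)→f]((γ[b; SUM(f)→g](R) ⋈[b=c] π[z,c](S))) → 4
  U → 5
  S → 5
  (U ⋈[e=c] S) → 2
  ρ[u/z]((U ⋈[e=c] S)) → 2
  σ[d<=7](ρ[u/z]((U ⋈[e=c] S))) → 1
  (γ[z; SUM(c)→f]((γ[b; SUM(f)→g](R) ⋈[b=c] π[z,c](S))) ⋈[f=c] σ[d<=7](ρ[u/z]((U ⋈[e=c] S)))) → 1

E1 and E2 produce the same multiset:
z | f | e | v | w | d | c | u
r | 3 | 3 | r | q | 7 | 3 | r

yes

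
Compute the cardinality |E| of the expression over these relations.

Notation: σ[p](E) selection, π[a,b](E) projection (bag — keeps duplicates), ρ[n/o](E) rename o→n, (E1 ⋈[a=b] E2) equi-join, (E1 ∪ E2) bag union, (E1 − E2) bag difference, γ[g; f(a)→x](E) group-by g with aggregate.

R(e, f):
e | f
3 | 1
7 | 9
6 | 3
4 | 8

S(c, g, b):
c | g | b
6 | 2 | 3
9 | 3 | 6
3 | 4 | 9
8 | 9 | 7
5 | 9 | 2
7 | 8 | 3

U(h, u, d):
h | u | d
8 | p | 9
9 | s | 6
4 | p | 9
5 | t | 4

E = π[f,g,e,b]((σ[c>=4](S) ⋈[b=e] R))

Per-node cardinality:
  S → 6
  σ[c>=4](S) → 5
  R → 4
  (σ[c>=4](S) ⋈[b=e] R) → 4
  π[f,g,e,b]((σ[c>=4](S) ⋈[b=e] R)) → 4

|E| = 4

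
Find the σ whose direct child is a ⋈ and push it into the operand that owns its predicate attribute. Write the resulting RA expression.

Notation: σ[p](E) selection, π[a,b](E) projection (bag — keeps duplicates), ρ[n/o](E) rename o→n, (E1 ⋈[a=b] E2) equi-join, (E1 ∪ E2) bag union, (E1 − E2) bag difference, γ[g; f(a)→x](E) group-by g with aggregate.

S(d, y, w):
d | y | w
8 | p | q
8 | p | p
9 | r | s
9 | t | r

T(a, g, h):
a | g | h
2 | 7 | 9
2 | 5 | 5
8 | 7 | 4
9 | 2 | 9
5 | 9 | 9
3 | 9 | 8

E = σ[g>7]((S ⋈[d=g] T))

σ filters on g, owned by the right side.
E' = (S ⋈[d=g] σ[g>7](T))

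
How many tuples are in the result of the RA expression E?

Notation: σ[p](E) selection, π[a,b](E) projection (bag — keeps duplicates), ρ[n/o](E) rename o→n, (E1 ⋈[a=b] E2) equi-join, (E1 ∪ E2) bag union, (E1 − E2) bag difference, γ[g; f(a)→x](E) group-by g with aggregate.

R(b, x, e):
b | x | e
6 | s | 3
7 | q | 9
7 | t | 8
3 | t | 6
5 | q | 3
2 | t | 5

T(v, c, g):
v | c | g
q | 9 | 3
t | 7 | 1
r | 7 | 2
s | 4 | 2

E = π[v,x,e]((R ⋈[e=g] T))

Per-node cardinality:
  R → 6
  T → 4
  (R ⋈[e=g] T) → 2
  π[v,x,e]((R ⋈[e=g] T)) → 2

|E| = 2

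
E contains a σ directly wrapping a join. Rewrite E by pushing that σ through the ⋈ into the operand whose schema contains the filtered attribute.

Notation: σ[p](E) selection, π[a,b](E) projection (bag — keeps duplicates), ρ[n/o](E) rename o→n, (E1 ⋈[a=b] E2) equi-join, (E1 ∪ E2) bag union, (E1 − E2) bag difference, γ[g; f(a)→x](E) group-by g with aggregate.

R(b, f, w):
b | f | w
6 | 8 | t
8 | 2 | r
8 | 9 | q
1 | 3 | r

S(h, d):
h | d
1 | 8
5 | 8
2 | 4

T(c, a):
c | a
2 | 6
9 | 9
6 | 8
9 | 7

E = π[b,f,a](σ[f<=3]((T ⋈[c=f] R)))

σ filters on f, owned by the right side.
E' = π[b,f,a]((T ⋈[c=f] σ[f<=3](R)))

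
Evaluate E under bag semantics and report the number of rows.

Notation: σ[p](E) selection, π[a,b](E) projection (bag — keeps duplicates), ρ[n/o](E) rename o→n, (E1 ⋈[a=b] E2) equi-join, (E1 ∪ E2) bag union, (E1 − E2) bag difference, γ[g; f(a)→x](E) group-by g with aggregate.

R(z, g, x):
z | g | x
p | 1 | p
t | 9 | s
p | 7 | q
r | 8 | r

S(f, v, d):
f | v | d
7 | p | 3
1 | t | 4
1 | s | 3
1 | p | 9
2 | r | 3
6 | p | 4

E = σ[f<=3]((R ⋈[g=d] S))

Per-node cardinality:
  R → 4
  S → 6
  (R ⋈[g=d] S) → 1
  σ[f<=3]((R ⋈[g=d] S)) → 1

|E| = 1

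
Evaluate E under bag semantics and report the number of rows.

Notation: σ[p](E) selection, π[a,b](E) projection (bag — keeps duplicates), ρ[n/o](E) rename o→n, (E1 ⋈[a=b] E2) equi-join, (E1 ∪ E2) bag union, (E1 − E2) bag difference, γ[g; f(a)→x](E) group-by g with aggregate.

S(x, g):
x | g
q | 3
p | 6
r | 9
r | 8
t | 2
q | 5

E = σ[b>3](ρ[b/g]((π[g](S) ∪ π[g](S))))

Row counts bottom-up:
  S → 6
  π[g](S) → 6
  S → 6
  π[g](S) → 6
  (π[g](S) ∪ π[g](S)) → 12
  ρ[b/g]((π[g](S) ∪ π[g](S))) → 12
  σ[b>3](ρ[b/g]((π[g](S) ∪ π[g](S)))) → 8

|E| = 8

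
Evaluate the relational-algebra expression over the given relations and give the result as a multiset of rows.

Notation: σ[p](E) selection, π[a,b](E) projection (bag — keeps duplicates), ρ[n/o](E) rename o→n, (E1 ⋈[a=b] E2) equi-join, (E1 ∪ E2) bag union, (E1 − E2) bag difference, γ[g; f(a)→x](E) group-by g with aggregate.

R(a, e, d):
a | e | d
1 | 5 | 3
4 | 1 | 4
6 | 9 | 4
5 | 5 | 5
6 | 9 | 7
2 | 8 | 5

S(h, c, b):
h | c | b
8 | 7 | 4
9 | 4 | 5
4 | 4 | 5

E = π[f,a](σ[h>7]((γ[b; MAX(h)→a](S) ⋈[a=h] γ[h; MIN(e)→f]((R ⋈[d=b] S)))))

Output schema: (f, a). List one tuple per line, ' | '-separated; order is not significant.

Subexpression sizes:
  S → 3
  γ[b; MAX(h)→a](S) → 2
  R → 6
  S → 3
  (R ⋈[d=b] S) → 6
  γ[h; MIN(e)→f]((R ⋈[d=b] S)) → 3
  (γ[b; MAX(h)→a](S) ⋈[a=h] γ[h; MIN(e)→f]((R ⋈[d=b] S))) → 2
  σ[h>7]((γ[b; MAX(h)→a](S) ⋈[a=h] γ[h; MIN(e)→f]((R ⋈[d=b] S)))) → 2
  π[f,a](σ[h>7]((γ[b; MAX(h)→a](S) ⋈[a=h] γ[h; MIN(e)→f]((R ⋈[d=b] S))))) → 2

== RESULT ==
f | a
1 | 8
5 | 9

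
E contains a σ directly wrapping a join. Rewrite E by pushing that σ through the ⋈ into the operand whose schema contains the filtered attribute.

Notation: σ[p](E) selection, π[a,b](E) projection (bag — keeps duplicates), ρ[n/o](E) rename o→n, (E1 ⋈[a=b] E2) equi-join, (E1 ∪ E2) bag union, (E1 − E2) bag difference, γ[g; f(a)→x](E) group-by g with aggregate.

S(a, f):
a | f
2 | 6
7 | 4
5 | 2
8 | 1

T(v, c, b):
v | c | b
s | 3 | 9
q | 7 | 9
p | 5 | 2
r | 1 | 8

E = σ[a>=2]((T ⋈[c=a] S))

σ filters on a, owned by the right side.
E' = (T ⋈[c=a] σ[a>=2](S))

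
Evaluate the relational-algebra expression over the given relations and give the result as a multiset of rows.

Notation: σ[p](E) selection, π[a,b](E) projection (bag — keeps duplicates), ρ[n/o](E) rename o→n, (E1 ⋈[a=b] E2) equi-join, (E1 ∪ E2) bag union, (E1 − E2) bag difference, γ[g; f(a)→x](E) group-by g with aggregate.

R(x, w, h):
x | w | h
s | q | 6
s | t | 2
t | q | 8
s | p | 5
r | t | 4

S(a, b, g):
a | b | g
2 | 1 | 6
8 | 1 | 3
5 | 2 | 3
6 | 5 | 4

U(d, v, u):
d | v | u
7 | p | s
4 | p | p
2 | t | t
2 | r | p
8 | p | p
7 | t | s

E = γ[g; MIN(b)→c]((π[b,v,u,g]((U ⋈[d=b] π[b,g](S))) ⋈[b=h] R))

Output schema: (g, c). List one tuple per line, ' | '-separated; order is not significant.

Per-node cardinality:
  U → 6
  S → 4
  π[b,g](S) → 4
  (U ⋈[d=b] π[b,g](S)) → 2
  π[b,v,u,g]((U ⋈[d=b] π[b,g](S))) → 2
  R → 5
  (π[b,v,u,g]((U ⋈[d=b] π[b,g](S))) ⋈[b=h] R) → 2
  γ[g; MIN(b)→c]((π[b,v,u,g]((U ⋈[d=b] π[b,g](S))) ⋈[b=h] R)) → 1

== RESULT ==
g | c
3 | 2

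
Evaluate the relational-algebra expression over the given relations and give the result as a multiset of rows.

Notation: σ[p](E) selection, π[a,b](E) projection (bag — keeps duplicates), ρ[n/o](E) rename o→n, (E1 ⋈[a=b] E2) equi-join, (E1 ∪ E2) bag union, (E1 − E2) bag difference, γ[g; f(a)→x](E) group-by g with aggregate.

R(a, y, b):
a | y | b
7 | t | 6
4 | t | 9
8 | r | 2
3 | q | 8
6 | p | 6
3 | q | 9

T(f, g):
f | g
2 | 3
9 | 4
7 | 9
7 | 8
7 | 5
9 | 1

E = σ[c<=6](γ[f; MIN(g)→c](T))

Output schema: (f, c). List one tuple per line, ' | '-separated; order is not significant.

Per-node cardinality:
  T → 6
  γ[f; MIN(g)→c](T) → 3
  σ[c<=6](γ[f; MIN(g)→c](T)) → 3

== RESULT ==
f | c
2 | 3
7 | 5
9 | 1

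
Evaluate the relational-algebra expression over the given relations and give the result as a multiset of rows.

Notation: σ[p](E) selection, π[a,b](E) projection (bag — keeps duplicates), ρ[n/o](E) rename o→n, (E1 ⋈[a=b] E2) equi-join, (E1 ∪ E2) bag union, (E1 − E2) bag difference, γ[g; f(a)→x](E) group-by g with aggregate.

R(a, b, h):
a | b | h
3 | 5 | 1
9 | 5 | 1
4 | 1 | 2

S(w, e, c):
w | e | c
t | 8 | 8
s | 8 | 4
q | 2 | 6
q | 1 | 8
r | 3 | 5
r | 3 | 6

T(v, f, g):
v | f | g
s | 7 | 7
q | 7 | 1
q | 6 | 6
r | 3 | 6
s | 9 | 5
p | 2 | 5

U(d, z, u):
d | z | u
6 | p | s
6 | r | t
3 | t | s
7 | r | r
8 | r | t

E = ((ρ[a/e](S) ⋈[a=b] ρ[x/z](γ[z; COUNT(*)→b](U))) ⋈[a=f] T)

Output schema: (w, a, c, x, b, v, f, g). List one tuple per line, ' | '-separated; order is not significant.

Subexpression sizes:
  S → 6
  ρ[a/e](S) → 6
  U → 5
  γ[z; COUNT(*)→b](U) → 3
  ρ[x/z](γ[z; COUNT(*)→b](U)) → 3
  (ρ[a/e](S) ⋈[a=b] ρ[x/z](γ[z; COUNT(*)→b](U))) → 4
  T → 6
  ((ρ[a/e](S) ⋈[a=b] ρ[x/z](γ[z; COUNT(*)→b](U))) ⋈[a=f] T) → 2

== RESULT ==
w | a | c | x | b | v | f | g
r | 3 | 5 | r | 3 | r | 3 | 6
r | 3 | 6 | r | 3 | r | 3 | 6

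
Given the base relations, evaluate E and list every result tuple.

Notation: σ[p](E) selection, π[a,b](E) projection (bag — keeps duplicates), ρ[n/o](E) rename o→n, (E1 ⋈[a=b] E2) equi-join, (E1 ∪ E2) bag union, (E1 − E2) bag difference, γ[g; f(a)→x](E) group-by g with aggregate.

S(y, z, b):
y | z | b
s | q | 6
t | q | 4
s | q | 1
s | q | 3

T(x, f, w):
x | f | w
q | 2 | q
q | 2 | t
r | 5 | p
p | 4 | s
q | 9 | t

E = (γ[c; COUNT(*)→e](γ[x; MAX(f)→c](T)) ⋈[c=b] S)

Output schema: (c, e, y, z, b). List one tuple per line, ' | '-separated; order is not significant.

Row counts bottom-up:
  T → 5
  γ[x; MAX(f)→c](T) → 3
  γ[c; COUNT(*)→e](γ[x; MAX(f)→c](T)) → 3
  S → 4
  (γ[c; COUNT(*)→e](γ[x; MAX(f)→c](T)) ⋈[c=b] S) → 1

== RESULT ==
c | e | y | z | b
4 | 1 | t | q | 4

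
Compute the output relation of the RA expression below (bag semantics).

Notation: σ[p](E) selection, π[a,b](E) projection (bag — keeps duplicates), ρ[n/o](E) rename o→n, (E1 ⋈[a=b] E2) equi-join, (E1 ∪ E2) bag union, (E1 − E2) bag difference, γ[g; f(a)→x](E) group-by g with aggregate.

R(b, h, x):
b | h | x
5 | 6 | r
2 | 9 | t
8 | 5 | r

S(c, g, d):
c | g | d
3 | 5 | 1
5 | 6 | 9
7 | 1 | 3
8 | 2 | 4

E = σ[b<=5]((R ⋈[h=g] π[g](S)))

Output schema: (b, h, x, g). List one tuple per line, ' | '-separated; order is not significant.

Subexpression sizes:
  R → 3
  S → 4
  π[g](S) → 4
  (R ⋈[h=g] π[g](S)) → 2
  σ[b<=5]((R ⋈[h=g] π[g](S))) → 1

== RESULT ==
b | h | x | g
5 | 6 | r | 6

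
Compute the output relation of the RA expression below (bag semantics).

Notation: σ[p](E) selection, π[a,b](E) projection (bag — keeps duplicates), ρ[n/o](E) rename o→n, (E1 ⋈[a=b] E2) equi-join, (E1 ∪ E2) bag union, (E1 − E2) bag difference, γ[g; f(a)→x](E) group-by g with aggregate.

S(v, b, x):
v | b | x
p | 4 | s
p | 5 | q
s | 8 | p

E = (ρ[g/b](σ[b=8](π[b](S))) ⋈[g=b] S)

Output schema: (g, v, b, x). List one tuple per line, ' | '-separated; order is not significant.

Row counts bottom-up:
  S → 3
  π[b](S) → 3
  σ[b=8](π[b](S)) → 1
  ρ[g/b](σ[b=8](π[b](S))) → 1
  S → 3
  (ρ[g/b](σ[b=8](π[b](S))) ⋈[g=b] S) → 1

== RESULT ==
g | v | b | x
8 | s | 8 | p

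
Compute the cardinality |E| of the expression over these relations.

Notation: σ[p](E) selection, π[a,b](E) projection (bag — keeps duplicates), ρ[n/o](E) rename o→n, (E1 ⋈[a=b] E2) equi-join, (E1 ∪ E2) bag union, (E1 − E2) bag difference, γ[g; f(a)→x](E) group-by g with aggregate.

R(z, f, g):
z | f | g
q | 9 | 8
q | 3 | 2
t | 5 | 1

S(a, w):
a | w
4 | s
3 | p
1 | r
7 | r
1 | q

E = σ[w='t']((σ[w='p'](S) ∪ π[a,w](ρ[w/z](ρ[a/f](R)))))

Subexpression sizes:
  S → 5
  σ[w='p'](S) → 1
  R → 3
  ρ[a/f](R) → 3
  ρ[w/z](ρ[a/f](R)) → 3
  π[a,w](ρ[w/z](ρ[a/f](R))) → 3
  (σ[w='p'](S) ∪ π[a,w](ρ[w/z](ρ[a/f](R)))) → 4
  σ[w='t']((σ[w='p'](S) ∪ π[a,w](ρ[w/z](ρ[a/f](R))))) → 1

|E| = 1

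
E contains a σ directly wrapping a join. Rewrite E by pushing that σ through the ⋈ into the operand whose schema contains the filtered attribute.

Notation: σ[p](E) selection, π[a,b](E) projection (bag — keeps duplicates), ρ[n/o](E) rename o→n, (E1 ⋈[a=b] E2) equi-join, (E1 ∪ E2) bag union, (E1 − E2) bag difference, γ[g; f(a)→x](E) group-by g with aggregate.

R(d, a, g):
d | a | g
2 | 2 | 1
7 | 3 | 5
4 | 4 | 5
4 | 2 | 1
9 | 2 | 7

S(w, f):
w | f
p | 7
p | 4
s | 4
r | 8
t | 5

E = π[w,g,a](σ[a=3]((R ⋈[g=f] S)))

σ filters on a, owned by the left side.
E' = π[w,g,a]((σ[a=3](R) ⋈[g=f] S))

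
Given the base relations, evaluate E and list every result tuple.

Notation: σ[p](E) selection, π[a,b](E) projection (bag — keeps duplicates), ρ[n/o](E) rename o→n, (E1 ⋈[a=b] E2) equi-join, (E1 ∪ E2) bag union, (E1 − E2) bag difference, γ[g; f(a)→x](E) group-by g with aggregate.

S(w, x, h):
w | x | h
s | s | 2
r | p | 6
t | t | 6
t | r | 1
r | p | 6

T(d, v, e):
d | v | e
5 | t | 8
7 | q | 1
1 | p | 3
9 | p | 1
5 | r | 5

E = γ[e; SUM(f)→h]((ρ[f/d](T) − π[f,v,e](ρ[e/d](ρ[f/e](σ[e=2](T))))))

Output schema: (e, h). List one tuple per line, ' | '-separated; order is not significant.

Stepwise |·|:
  T → 5
  ρ[f/d](T) → 5
  T → 5
  σ[e=2](T) → 0
  ρ[f/e](σ[e=2](T)) → 0
  ρ[e/d](ρ[f/e](σ[e=2](T))) → 0
  π[f,v,e](ρ[e/d](ρ[f/e](σ[e=2](T)))) → 0
  (ρ[f/d](T) − π[f,v,e](ρ[e/d](ρ[f/e](σ[e=2](T))))) → 5
  γ[e; SUM(f)→h]((ρ[f/d](T) − π[f,v,e](ρ[e/d](ρ[f/e](σ[e=2](T)))))) → 4

== RESULT ==
e | h
1 | 16
3 | 1
5 | 5
8 | 5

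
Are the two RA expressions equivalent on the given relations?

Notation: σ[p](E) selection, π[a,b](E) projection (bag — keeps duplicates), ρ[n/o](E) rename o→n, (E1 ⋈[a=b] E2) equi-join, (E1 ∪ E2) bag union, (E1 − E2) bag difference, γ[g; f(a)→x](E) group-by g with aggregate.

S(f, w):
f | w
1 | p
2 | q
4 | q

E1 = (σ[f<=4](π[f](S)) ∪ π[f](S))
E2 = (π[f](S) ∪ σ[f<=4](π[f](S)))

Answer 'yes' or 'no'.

E1 per-node cardinality:
  S → 3
  π[f](S) → 3
  σ[f<=4](π[f](S)) → 3
  S → 3
  π[f](S) → 3
  (σ[f<=4](π[f](S)) ∪ π[f](S)) → 6
E2 per-node cardinality:
  S → 3
  π[f](S) → 3
  S → 3
  π[f](S) → 3
  σ[f<=4](π[f](S)) → 3
  (π[f](S) ∪ σ[f<=4](π[f](S))) → 6

E1 and E2 produce the same multiset:
f
1
1
2
2
4
4

yes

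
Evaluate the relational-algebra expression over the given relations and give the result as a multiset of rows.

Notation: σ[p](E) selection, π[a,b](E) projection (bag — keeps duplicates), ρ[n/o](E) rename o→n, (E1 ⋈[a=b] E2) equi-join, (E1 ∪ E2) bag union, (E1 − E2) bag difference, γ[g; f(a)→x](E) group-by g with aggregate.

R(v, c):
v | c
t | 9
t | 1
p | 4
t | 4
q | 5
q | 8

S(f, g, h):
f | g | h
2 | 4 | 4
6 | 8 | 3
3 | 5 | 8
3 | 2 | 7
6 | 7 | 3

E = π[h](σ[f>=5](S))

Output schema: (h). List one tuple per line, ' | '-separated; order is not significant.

Per-node cardinality:
  S → 5
  σ[f>=5](S) → 2
  π[h](σ[f>=5](S)) → 2

== RESULT ==
h
3
3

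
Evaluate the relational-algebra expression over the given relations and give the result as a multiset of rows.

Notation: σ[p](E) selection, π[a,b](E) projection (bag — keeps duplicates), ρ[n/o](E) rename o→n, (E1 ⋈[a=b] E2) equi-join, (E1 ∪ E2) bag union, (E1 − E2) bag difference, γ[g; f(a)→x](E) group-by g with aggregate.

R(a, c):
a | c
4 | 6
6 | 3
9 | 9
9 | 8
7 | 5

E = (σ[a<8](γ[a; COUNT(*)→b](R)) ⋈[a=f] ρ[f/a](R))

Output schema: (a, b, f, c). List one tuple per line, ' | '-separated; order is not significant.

Subexpression sizes:
  R → 5
  γ[a; COUNT(*)→b](R) → 4
  σ[a<8](γ[a; COUNT(*)→b](R)) → 3
  R → 5
  ρ[f/a](R) → 5
  (σ[a<8](γ[a; COUNT(*)→b](R)) ⋈[a=f] ρ[f/a](R)) → 3

== RESULT ==
a | b | f | c
4 | 1 | 4 | 6
6 | 1 | 6 | 3
7 | 1 | 7 | 5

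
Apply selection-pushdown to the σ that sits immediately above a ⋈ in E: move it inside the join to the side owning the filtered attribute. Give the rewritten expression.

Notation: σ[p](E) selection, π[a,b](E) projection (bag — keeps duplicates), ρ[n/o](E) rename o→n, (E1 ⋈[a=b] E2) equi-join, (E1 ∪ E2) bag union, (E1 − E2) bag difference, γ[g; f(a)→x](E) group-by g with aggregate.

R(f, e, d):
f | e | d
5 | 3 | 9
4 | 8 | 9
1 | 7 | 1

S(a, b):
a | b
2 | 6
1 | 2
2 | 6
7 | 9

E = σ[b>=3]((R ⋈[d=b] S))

σ filters on b, owned by the right side.
E' = (R ⋈[d=b] σ[b>=3](S))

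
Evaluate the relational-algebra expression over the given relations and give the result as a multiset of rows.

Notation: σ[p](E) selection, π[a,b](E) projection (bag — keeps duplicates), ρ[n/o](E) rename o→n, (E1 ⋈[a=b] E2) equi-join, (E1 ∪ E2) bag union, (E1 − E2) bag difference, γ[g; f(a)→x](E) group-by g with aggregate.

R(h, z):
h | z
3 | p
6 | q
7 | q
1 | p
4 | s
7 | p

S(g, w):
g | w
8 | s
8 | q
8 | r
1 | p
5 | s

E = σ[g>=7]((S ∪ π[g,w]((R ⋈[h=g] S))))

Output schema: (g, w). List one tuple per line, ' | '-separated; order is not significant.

Row counts bottom-up:
  S → 5
  R → 6
  S → 5
  (R ⋈[h=g] S) → 1
  π[g,w]((R ⋈[h=g] S)) → 1
  (S ∪ π[g,w]((R ⋈[h=g] S))) → 6
  σ[g>=7]((S ∪ π[g,w]((R ⋈[h=g] S)))) → 3

== RESULT ==
g | w
8 | q
8 | r
8 | s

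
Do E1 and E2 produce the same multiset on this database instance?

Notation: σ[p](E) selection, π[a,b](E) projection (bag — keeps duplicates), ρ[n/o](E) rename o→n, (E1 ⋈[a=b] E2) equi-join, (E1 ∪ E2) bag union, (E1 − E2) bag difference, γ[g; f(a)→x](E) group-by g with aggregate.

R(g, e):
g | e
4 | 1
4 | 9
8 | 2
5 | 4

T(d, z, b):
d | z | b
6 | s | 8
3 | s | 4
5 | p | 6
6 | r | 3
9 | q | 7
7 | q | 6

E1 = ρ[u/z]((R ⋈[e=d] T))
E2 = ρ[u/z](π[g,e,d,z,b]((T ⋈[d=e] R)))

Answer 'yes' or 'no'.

E1 stepwise |·|:
  R → 4
  T → 6
  (R ⋈[e=d] T) → 1
  ρ[u/z]((R ⋈[e=d] T)) → 1
E2 stepwise |·|:
  T → 6
  R → 4
  (T ⋈[d=e] R) → 1
  π[g,e,d,z,b]((T ⋈[d=e] R)) → 1
  ρ[u/z](π[g,e,d,z,b]((T ⋈[d=e] R))) → 1

E1 and E2 produce the same multiset:
g | e | d | u | b
4 | 9 | 9 | q | 7

yes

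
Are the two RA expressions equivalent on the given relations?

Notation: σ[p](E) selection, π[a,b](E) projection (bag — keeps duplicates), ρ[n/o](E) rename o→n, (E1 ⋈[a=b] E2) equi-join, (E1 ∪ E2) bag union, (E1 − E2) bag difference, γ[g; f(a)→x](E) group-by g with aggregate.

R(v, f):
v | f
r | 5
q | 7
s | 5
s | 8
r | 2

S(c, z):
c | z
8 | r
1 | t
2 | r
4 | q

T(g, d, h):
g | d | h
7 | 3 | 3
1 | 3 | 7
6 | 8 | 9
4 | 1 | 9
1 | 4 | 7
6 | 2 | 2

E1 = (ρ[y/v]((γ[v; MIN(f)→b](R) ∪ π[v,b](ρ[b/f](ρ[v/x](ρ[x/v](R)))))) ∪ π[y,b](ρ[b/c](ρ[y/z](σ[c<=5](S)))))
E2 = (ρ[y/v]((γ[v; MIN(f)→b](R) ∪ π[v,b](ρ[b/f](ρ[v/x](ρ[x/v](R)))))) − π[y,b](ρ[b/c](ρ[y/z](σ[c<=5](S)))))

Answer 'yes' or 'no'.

E1 stepwise |·|:
  R → 5
  γ[v; MIN(f)→b](R) → 3
  R → 5
  ρ[x/v](R) → 5
  ρ[v/x](ρ[x/v](R)) → 5
  ρ[b/f](ρ[v/x](ρ[x/v](R))) → 5
  π[v,b](ρ[b/f](ρ[v/x](ρ[x/v](R)))) → 5
  (γ[v; MIN(f)→b](R) ∪ π[v,b](ρ[b/f](ρ[v/x](ρ[x/v](R))))) → 8
  ρ[y/v]((γ[v; MIN(f)→b](R) ∪ π[v,b](ρ[b/f](ρ[v/x](ρ[x/v](R)))))) → 8
  S → 4
  σ[c<=5](S) → 3
  ρ[y/z](σ[c<=5](S)) → 3
  ρ[b/c](ρ[y/z](σ[c<=5](S))) → 3
  π[y,b](ρ[b/c](ρ[y/z](σ[c<=5](S)))) → 3
  (ρ[y/v]((γ[v; MIN(f)→b](R) ∪ π[v,b](ρ[b/f](ρ[v/x](ρ[x/v](R)))))) ∪ π[y,b](ρ[b/c](ρ[y/z](σ[c<=5](S))))) → 11
E2 stepwise |·|:
  R → 5
  γ[v; MIN(f)→b](R) → 3
  R → 5
  ρ[x/v](R) → 5
  ρ[v/x](ρ[x/v](R)) → 5
  ρ[b/f](ρ[v/x](ρ[x/v](R))) → 5
  π[v,b](ρ[b/f](ρ[v/x](ρ[x/v](R)))) → 5
  (γ[v; MIN(f)→b](R) ∪ π[v,b](ρ[b/f](ρ[v/x](ρ[x/v](R))))) → 8
  ρ[y/v]((γ[v; MIN(f)→b](R) ∪ π[v,b](ρ[b/f](ρ[v/x](ρ[x/v](R)))))) → 8
  S → 4
  σ[c<=5](S) → 3
  ρ[y/z](σ[c<=5](S)) → 3
  ρ[b/c](ρ[y/z](σ[c<=5](S))) → 3
  π[y,b](ρ[b/c](ρ[y/z](σ[c<=5](S)))) → 3
  (ρ[y/v]((γ[v; MIN(f)→b](R) ∪ π[v,b](ρ[b/f](ρ[v/x](ρ[x/v](R)))))) − π[y,b](ρ[b/c](ρ[y/z](σ[c<=5](S))))) → 7

E1 result:
y | b
q | 4
q | 7
q | 7
r | 2
r | 2
r | 2
r | 5
s | 5
s | 5
s | 8
t | 1
E2 result:
y | b
q | 7
q | 7
r | 2
r | 5
s | 5
s | 5
s | 8
Witness: ('t', 1) appears 1× in E1 but 0× in E2.

no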